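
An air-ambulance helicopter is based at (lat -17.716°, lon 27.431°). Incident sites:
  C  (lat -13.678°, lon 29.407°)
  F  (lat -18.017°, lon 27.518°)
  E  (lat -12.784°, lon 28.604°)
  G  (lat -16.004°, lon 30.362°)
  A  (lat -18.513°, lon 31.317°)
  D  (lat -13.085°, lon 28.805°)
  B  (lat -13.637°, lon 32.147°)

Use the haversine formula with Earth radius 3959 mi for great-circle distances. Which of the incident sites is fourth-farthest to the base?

Distances from the base ((lat -17.716°, lon 27.431°)):
B: 421.7 mi
E: 349.6 mi
D: 332.8 mi
C: 308.4 mi
A: 261.1 mi
G: 227.1 mi
F: 21.6 mi
The fourth-farthest is C at 308.4 mi.

C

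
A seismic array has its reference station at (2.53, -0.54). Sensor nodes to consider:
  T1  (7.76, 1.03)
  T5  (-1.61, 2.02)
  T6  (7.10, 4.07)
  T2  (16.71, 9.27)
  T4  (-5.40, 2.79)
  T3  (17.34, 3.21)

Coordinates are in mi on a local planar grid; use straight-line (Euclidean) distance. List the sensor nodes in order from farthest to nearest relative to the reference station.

T2, T3, T4, T6, T1, T5

Distances from the reference station:
T2 (16.71, 9.27): 17.2 mi
T3 (17.34, 3.21): 15.3 mi
T4 (-5.40, 2.79): 8.6 mi
T6 (7.10, 4.07): 6.5 mi
T1 (7.76, 1.03): 5.5 mi
T5 (-1.61, 2.02): 4.9 mi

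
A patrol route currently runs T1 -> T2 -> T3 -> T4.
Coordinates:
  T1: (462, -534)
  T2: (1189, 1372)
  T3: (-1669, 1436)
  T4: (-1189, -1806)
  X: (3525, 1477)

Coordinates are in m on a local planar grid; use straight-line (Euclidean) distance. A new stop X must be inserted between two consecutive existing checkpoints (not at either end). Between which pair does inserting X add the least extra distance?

between T1 and T2

Added distance for inserting X between each consecutive pair:
T1–T2: 3962.6 m
T2–T3: 4673.8 m
T3–T4: 7661.4 m
Smallest added distance is 3962.6 m, inserting between T1 and T2.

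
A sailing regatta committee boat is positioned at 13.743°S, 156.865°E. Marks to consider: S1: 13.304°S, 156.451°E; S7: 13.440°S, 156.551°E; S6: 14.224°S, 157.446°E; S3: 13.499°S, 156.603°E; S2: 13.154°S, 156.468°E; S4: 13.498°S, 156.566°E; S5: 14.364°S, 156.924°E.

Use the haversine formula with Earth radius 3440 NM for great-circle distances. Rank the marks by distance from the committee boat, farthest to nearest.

Distances from the committee boat:
S6 14.224°S, 157.446°E: 44.5 NM
S2 13.154°S, 156.468°E: 42.3 NM
S5 14.364°S, 156.924°E: 37.4 NM
S1 13.304°S, 156.451°E: 35.8 NM
S7 13.440°S, 156.551°E: 25.8 NM
S4 13.498°S, 156.566°E: 22.8 NM
S3 13.499°S, 156.603°E: 21.2 NM

S6, S2, S5, S1, S7, S4, S3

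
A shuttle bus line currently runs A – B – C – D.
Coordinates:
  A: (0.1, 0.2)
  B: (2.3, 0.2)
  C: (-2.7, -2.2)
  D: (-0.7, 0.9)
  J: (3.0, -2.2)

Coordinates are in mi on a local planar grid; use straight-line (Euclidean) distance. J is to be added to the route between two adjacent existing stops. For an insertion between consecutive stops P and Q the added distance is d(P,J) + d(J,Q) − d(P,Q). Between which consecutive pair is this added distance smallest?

Added distance for inserting J between each consecutive pair:
A–B: 4.1 mi
B–C: 2.7 mi
C–D: 6.8 mi
Smallest added distance is 2.7 mi, inserting between B and C.

between B and C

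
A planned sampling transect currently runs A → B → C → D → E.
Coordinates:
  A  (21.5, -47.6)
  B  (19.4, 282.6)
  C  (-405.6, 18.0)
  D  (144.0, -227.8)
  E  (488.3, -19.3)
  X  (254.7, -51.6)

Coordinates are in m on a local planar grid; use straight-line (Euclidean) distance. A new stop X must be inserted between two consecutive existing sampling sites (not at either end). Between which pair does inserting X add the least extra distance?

between D and E

Added distance for inserting X between each consecutive pair:
A–B: 311.8 m
B–C: 572.0 m
C–D: 270.0 m
D–E: 41.4 m
Smallest added distance is 41.4 m, inserting between D and E.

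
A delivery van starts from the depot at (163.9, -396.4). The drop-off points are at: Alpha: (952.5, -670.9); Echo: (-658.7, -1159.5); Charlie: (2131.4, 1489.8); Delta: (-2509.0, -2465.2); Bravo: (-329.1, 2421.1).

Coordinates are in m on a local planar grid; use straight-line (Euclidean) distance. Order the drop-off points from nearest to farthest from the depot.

Alpha, Echo, Charlie, Bravo, Delta

Distances from the depot:
Alpha (952.5, -670.9): 835.0 m
Echo (-658.7, -1159.5): 1122.0 m
Charlie (2131.4, 1489.8): 2725.6 m
Bravo (-329.1, 2421.1): 2860.3 m
Delta (-2509.0, -2465.2): 3380.0 m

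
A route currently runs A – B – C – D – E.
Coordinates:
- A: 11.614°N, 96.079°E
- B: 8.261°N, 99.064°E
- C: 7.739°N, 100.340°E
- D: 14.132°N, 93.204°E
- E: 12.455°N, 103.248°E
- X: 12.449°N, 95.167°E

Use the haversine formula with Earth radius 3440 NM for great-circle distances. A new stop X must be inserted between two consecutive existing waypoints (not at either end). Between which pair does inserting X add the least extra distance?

Added distance for inserting X between each consecutive pair:
A–B: 146.5 NM
B–C: 675.2 NM
C–D: 0.0 NM
D–E: 31.2 NM
Smallest added distance is 0.0 NM, inserting between C and D.

between C and D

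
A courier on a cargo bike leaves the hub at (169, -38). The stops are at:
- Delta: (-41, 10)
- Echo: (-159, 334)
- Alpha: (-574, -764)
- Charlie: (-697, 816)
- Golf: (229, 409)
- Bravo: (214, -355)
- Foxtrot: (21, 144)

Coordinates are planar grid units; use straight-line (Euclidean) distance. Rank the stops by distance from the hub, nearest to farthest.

Distance from the hub at (169, -38) to each:
Delta (-41, 10): 215.4
Foxtrot (21, 144): 234.6
Bravo (214, -355): 320.2
Golf (229, 409): 451.0
Echo (-159, 334): 496.0
Alpha (-574, -764): 1038.8
Charlie (-697, 816): 1216.3

Delta, Foxtrot, Bravo, Golf, Echo, Alpha, Charlie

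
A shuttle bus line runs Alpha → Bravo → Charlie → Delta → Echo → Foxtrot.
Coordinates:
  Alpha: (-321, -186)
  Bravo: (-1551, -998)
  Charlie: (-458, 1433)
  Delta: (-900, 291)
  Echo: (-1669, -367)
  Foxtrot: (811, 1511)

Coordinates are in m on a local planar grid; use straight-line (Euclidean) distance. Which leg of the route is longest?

Leg distances:
Alpha→Bravo: 1473.9 m
Bravo→Charlie: 2665.4 m
Charlie→Delta: 1224.6 m
Delta→Echo: 1012.1 m
Echo→Foxtrot: 3110.8 m
The longest leg is Echo–Foxtrot at 3110.8 m.

Echo–Foxtrot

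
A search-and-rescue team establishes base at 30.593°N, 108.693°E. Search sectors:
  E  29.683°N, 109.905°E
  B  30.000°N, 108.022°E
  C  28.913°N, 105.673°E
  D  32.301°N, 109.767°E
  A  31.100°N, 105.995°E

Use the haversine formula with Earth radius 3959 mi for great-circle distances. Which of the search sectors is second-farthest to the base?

A

Distance to each, sorted:
C: 215.2 mi
A: 163.8 mi
D: 133.9 mi
E: 95.9 mi
B: 57.3 mi
The second-farthest is A at 163.8 mi.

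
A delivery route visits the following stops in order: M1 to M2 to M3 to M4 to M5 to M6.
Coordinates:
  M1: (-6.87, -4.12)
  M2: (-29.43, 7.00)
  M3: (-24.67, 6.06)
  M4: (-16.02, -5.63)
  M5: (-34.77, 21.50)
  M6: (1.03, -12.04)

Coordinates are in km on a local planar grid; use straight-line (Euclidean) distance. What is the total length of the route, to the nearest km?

Leg distances:
M1→M2: 25.2 km  (cumulative 25.2 km)
M2→M3: 4.9 km  (cumulative 30.0 km)
M3→M4: 14.5 km  (cumulative 44.5 km)
M4→M5: 33.0 km  (cumulative 77.5 km)
M5→M6: 49.1 km  (cumulative 126.6 km)
Total route length ≈ 127 km.

127 km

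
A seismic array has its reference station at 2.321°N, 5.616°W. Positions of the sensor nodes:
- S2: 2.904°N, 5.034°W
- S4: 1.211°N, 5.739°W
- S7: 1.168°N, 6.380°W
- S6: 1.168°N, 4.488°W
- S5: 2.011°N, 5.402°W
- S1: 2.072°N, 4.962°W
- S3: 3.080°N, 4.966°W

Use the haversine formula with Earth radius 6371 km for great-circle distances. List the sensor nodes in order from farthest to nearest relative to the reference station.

S6, S7, S4, S3, S2, S1, S5

Distance from the reference station at 2.321°N, 5.616°W to each:
S6 1.168°N, 4.488°W: 179.3 km
S7 1.168°N, 6.380°W: 153.8 km
S4 1.211°N, 5.739°W: 124.2 km
S3 3.080°N, 4.966°W: 111.1 km
S2 2.904°N, 5.034°W: 91.6 km
S1 2.072°N, 4.962°W: 77.8 km
S5 2.011°N, 5.402°W: 41.9 km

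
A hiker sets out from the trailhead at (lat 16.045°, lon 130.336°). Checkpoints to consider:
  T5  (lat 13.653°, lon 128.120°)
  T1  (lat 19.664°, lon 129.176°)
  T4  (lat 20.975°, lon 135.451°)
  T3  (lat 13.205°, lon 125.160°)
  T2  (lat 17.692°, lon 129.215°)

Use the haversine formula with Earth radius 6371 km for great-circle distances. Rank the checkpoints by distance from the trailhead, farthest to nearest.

T4, T3, T1, T5, T2

Computing each great-circle distance from (lat 16.045°, lon 130.336°):
T4 (lat 20.975°, lon 135.451°): 768.9 km
T3 (lat 13.205°, lon 125.160°): 640.1 km
T1 (lat 19.664°, lon 129.176°): 420.7 km
T5 (lat 13.653°, lon 128.120°): 357.0 km
T2 (lat 17.692°, lon 129.215°): 218.6 km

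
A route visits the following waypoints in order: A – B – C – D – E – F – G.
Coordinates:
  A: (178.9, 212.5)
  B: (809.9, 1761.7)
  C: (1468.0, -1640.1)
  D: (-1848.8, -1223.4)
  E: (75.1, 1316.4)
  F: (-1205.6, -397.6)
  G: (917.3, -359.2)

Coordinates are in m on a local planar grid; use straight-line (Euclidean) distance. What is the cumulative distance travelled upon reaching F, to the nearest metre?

13806 m

Leg distances:
A→B: 1672.8 m  (cumulative 1672.8 m)
B→C: 3464.9 m  (cumulative 5137.6 m)
C→D: 3342.9 m  (cumulative 8480.5 m)
D→E: 3186.2 m  (cumulative 11666.7 m)
E→F: 2139.6 m  (cumulative 13806.4 m)
Cumulative distance at F ≈ 13806 m.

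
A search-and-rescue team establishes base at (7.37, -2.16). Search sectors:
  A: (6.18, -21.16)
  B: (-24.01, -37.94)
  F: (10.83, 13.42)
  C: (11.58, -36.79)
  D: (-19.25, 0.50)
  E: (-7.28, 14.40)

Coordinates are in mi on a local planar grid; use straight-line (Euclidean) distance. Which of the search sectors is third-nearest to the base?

E

Distances from the base ((7.37, -2.16)):
F: 16.0 mi
A: 19.0 mi
E: 22.1 mi
D: 26.8 mi
C: 34.9 mi
B: 47.6 mi
The third-nearest is E at 22.1 mi.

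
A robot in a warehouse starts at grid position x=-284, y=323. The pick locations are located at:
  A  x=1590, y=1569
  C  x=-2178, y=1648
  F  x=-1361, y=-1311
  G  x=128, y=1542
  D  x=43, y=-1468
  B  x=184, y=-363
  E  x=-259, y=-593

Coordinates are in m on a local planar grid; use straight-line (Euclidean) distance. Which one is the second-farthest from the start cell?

A

Distances from the start cell (x=-284, y=323):
C: 2311.5 m
A: 2250.4 m
F: 1957.0 m
D: 1820.6 m
G: 1286.7 m
E: 916.3 m
B: 830.4 m
The second-farthest is A at 2250.4 m.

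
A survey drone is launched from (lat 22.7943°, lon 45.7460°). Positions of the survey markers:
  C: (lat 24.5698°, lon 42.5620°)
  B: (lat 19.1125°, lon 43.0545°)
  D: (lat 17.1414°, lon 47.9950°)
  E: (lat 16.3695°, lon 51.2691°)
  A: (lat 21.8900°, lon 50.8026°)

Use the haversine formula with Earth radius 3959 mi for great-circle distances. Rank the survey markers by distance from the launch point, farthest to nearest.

Computing each great-circle distance from (lat 22.7943°, lon 45.7460°):
E (lat 16.3695°, lon 51.2691°): 571.1 mi
D (lat 17.1414°, lon 47.9950°): 417.0 mi
A (lat 21.8900°, lon 50.8026°): 329.1 mi
B (lat 19.1125°, lon 43.0545°): 308.0 mi
C (lat 24.5698°, lon 42.5620°): 235.9 mi

E, D, A, B, C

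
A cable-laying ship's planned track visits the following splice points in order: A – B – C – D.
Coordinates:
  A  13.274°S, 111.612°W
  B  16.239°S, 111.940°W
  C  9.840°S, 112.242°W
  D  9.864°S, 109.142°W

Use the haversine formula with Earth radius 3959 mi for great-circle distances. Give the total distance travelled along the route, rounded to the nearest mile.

860 mi

Leg distances:
A→B: 206.0 mi  (cumulative 206.0 mi)
B→C: 442.6 mi  (cumulative 648.7 mi)
C→D: 211.0 mi  (cumulative 859.7 mi)
Total route length ≈ 860 mi.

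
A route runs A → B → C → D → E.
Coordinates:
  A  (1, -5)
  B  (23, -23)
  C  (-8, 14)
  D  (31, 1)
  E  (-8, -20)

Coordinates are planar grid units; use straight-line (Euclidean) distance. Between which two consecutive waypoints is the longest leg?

B–C

Leg distances:
A→B: 28.4
B→C: 48.3
C→D: 41.1
D→E: 44.3
The longest leg is B–C at 48.3.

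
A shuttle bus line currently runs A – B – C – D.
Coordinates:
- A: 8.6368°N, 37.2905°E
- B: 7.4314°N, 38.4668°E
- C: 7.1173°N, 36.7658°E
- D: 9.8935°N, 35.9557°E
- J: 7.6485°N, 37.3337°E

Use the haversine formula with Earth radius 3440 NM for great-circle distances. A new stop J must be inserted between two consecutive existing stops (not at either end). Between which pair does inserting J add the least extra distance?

between B and C

Added distance for inserting J between each consecutive pair:
A–B: 27.4 NM
B–C: 12.1 NM
C–D: 30.6 NM
Smallest added distance is 12.1 NM, inserting between B and C.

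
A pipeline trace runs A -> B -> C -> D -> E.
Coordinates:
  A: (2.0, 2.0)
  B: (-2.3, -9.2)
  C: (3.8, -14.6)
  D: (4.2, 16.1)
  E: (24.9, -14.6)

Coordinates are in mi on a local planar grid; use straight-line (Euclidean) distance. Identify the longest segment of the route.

Leg distances:
A→B: 12.0 mi
B→C: 8.1 mi
C→D: 30.7 mi
D→E: 37.0 mi
The longest leg is D–E at 37.0 mi.

D–E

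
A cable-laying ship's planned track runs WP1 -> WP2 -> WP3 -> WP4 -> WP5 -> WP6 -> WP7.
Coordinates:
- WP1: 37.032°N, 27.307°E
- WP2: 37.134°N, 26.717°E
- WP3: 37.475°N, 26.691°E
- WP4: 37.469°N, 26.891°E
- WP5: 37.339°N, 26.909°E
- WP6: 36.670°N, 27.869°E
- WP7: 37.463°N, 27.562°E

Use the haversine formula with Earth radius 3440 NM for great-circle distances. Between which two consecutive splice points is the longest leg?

Leg distances:
WP1→WP2: 28.9 NM
WP2→WP3: 20.5 NM
WP3→WP4: 9.5 NM
WP4→WP5: 7.9 NM
WP5→WP6: 61.1 NM
WP6→WP7: 49.8 NM
The longest leg is WP5–WP6 at 61.1 NM.

WP5–WP6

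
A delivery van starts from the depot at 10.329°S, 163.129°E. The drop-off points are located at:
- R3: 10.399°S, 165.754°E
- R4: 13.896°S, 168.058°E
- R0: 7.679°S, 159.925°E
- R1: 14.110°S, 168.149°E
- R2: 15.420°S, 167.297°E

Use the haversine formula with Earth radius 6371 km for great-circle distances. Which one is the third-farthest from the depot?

R4

Distances from the depot (10.329°S, 163.129°E):
R2: 724.2 km
R1: 688.7 km
R4: 666.6 km
R0: 458.9 km
R3: 287.2 km
The third-farthest is R4 at 666.6 km.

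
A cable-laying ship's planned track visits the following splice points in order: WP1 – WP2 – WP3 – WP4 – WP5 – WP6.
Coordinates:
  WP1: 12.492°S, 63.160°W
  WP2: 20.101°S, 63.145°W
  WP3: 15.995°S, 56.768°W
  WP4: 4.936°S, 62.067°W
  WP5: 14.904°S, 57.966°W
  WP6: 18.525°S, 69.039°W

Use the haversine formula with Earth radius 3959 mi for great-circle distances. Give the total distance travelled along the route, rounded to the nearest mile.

Leg distances:
WP1→WP2: 525.8 mi  (cumulative 525.8 mi)
WP2→WP3: 505.9 mi  (cumulative 1031.6 mi)
WP3→WP4: 844.5 mi  (cumulative 1876.1 mi)
WP4→WP5: 743.0 mi  (cumulative 2619.1 mi)
WP5→WP6: 774.1 mi  (cumulative 3393.2 mi)
Total route length ≈ 3393 mi.

3393 mi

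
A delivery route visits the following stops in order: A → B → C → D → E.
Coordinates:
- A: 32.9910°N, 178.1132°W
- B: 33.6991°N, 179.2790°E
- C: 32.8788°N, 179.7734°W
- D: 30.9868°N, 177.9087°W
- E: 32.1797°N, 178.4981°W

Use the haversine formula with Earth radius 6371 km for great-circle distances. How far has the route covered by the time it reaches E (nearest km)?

Leg distances:
A→B: 254.7 km  (cumulative 254.7 km)
B→C: 126.8 km  (cumulative 381.5 km)
C→D: 274.3 km  (cumulative 655.8 km)
D→E: 143.9 km  (cumulative 799.7 km)
Cumulative distance at E ≈ 800 km.

800 km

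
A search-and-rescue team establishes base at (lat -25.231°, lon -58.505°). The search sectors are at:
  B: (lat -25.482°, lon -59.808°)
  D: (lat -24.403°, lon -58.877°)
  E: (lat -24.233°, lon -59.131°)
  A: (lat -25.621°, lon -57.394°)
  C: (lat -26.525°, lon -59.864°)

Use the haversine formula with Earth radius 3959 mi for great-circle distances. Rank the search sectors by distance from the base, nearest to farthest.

D, A, E, B, C

Distances from the base:
D (lat -24.403°, lon -58.877°): 61.8 mi
A (lat -25.621°, lon -57.394°): 74.4 mi
E (lat -24.233°, lon -59.131°): 79.4 mi
B (lat -25.482°, lon -59.808°): 83.2 mi
C (lat -26.525°, lon -59.864°): 123.0 mi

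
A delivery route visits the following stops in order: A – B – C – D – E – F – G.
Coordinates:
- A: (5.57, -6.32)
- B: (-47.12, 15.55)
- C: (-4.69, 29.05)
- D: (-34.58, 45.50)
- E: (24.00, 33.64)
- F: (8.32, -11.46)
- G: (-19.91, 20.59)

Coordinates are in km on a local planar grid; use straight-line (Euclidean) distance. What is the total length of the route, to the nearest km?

286 km

Leg distances:
A→B: 57.0 km  (cumulative 57.0 km)
B→C: 44.5 km  (cumulative 101.6 km)
C→D: 34.1 km  (cumulative 135.7 km)
D→E: 59.8 km  (cumulative 195.5 km)
E→F: 47.7 km  (cumulative 243.2 km)
F→G: 42.7 km  (cumulative 285.9 km)
Total route length ≈ 286 km.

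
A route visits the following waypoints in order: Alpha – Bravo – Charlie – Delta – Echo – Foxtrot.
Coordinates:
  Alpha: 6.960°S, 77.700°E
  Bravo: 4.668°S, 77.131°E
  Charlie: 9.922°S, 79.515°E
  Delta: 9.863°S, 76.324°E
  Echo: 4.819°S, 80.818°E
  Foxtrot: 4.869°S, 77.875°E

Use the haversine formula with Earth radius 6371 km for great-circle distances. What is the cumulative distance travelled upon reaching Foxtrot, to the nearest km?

Leg distances:
Alpha→Bravo: 262.5 km  (cumulative 262.5 km)
Bravo→Charlie: 640.6 km  (cumulative 903.1 km)
Charlie→Delta: 349.6 km  (cumulative 1252.7 km)
Delta→Echo: 748.4 km  (cumulative 2001.1 km)
Echo→Foxtrot: 326.1 km  (cumulative 2327.2 km)
Cumulative distance at Foxtrot ≈ 2327 km.

2327 km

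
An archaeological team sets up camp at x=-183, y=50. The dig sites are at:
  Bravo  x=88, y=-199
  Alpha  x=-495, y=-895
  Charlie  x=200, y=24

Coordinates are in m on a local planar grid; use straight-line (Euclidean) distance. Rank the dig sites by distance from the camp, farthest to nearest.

Distance from the camp at x=-183, y=50 to each:
Alpha x=-495, y=-895: 995.2 m
Charlie x=200, y=24: 383.9 m
Bravo x=88, y=-199: 368.0 m

Alpha, Charlie, Bravo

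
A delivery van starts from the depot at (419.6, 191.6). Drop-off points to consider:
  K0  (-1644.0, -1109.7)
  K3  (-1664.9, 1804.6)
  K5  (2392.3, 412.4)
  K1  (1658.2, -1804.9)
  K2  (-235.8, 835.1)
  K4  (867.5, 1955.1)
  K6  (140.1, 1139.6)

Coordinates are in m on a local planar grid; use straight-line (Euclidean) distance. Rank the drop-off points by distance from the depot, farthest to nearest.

K3, K0, K1, K5, K4, K6, K2

Distance from the depot at (419.6, 191.6) to each:
K3 (-1664.9, 1804.6): 2635.7 m
K0 (-1644.0, -1109.7): 2439.6 m
K1 (1658.2, -1804.9): 2349.5 m
K5 (2392.3, 412.4): 1985.0 m
K4 (867.5, 1955.1): 1819.5 m
K6 (140.1, 1139.6): 988.3 m
K2 (-235.8, 835.1): 918.5 m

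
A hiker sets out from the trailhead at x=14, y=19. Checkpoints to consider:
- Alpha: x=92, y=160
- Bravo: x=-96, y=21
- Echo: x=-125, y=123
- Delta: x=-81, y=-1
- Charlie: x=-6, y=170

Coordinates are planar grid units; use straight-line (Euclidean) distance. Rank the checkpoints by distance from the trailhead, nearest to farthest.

Distance from the trailhead at x=14, y=19 to each:
Delta x=-81, y=-1: 97.1
Bravo x=-96, y=21: 110.0
Charlie x=-6, y=170: 152.3
Alpha x=92, y=160: 161.1
Echo x=-125, y=123: 173.6

Delta, Bravo, Charlie, Alpha, Echo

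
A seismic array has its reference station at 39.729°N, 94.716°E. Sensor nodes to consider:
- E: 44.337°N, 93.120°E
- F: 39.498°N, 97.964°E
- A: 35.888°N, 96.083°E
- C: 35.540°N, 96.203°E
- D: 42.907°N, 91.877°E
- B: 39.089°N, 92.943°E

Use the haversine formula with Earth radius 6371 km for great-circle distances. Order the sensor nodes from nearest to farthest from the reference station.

Distance from the reference station at 39.729°N, 94.716°E to each:
B 39.089°N, 92.943°E: 168.1 km
F 39.498°N, 97.964°E: 279.4 km
D 42.907°N, 91.877°E: 425.5 km
A 35.888°N, 96.083°E: 443.6 km
C 35.540°N, 96.203°E: 483.8 km
E 44.337°N, 93.120°E: 529.0 km

B, F, D, A, C, E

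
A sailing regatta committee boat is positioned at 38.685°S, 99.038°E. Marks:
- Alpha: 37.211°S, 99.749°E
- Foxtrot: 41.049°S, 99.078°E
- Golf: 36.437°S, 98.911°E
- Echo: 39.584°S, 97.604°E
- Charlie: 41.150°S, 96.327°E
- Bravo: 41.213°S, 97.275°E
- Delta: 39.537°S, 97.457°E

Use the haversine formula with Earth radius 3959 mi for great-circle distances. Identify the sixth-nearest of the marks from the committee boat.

Distances from the committee boat (38.685°S, 99.038°E):
Echo: 98.8 mi
Delta: 103.2 mi
Alpha: 109.0 mi
Golf: 155.5 mi
Foxtrot: 163.4 mi
Bravo: 198.1 mi
Charlie: 222.8 mi
The sixth-nearest is Bravo at 198.1 mi.

Bravo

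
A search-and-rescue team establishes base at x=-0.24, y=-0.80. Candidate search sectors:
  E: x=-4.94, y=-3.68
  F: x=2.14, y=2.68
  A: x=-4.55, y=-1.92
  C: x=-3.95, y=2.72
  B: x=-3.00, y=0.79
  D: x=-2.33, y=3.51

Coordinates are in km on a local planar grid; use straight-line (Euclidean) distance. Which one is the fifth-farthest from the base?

Distance to each, sorted:
E: 5.5 km
C: 5.1 km
D: 4.8 km
A: 4.5 km
F: 4.2 km
B: 3.2 km
The fifth-farthest is F at 4.2 km.

F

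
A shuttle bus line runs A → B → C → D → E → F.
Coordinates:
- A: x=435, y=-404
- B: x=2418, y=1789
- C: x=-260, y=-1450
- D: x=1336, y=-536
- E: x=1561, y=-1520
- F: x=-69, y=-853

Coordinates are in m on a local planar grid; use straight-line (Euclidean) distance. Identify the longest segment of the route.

B–C

Leg distances:
A→B: 2956.6 m
B→C: 4202.7 m
C→D: 1839.2 m
D→E: 1009.4 m
E→F: 1761.2 m
The longest leg is B–C at 4202.7 m.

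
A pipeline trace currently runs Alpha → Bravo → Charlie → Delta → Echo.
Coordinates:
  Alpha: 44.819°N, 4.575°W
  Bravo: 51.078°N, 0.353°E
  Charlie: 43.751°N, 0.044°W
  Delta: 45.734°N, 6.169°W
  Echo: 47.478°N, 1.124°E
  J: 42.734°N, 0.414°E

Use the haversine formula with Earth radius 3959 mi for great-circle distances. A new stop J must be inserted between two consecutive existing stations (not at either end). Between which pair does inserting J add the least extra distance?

Added distance for inserting J between each consecutive pair:
Alpha–Bravo: 375.4 mi
Bravo–Charlie: 143.9 mi
Charlie–Delta: 129.8 mi
Delta–Echo: 349.3 mi
Smallest added distance is 129.8 mi, inserting between Charlie and Delta.

between Charlie and Delta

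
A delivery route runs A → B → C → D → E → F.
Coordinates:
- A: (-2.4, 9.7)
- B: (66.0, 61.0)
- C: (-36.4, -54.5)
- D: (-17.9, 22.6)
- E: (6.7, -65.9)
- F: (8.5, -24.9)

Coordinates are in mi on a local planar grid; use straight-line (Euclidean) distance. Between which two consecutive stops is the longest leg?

B–C

Leg distances:
A→B: 85.5 mi
B→C: 154.4 mi
C→D: 79.3 mi
D→E: 91.9 mi
E→F: 41.0 mi
The longest leg is B–C at 154.4 mi.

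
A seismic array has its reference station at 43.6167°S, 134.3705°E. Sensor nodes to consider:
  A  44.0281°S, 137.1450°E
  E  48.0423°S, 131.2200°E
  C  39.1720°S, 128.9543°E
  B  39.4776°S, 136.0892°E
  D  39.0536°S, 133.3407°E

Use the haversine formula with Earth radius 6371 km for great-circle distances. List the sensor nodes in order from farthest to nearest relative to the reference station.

C, E, D, B, A

Computing each great-circle distance from 43.6167°S, 134.3705°E:
C 39.1720°S, 128.9543°E: 669.3 km
E 48.0423°S, 131.2200°E: 549.2 km
D 39.0536°S, 133.3407°E: 514.6 km
B 39.4776°S, 136.0892°E: 481.9 km
A 44.0281°S, 137.1450°E: 227.2 km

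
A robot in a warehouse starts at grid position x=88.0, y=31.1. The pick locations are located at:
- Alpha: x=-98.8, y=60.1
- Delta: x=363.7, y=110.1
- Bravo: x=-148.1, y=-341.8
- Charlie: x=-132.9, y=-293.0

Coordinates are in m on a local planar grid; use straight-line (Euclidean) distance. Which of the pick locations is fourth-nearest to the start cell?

Distance to each, sorted:
Alpha: 189.0 m
Delta: 286.8 m
Charlie: 392.2 m
Bravo: 441.4 m
The fourth-nearest is Bravo at 441.4 m.

Bravo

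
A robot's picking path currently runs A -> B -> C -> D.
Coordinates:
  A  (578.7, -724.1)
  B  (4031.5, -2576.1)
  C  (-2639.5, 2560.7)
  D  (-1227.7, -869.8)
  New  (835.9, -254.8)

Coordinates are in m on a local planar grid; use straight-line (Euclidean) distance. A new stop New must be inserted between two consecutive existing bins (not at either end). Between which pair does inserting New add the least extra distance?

Added distance for inserting New between each consecutive pair:
A–B: 566.8 m
B–C: 2.9 m
C–D: 2916.4 m
Smallest added distance is 2.9 m, inserting between B and C.

between B and C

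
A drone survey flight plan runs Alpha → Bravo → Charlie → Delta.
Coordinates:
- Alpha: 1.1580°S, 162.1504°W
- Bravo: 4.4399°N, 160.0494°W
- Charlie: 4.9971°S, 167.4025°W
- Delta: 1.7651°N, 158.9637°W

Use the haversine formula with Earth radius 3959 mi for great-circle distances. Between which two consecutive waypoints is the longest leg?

Leg distances:
Alpha→Bravo: 413.1 mi
Bravo→Charlie: 826.3 mi
Charlie→Delta: 746.8 mi
The longest leg is Bravo–Charlie at 826.3 mi.

Bravo–Charlie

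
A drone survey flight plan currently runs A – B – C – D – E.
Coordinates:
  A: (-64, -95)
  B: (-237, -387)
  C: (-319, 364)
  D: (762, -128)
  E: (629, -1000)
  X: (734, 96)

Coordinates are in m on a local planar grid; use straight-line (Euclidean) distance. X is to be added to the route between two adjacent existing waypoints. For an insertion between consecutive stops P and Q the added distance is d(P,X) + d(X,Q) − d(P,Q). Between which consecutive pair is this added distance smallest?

Added distance for inserting X between each consecutive pair:
A–B: 1565.6 m
B–C: 1415.6 m
C–D: 124.6 m
D–E: 444.7 m
Smallest added distance is 124.6 m, inserting between C and D.

between C and D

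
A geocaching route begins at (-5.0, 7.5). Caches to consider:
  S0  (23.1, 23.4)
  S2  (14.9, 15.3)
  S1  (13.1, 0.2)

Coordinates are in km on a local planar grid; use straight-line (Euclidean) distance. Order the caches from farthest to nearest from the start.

S0, S2, S1

Distances from the start:
S0 (23.1, 23.4): 32.3 km
S2 (14.9, 15.3): 21.4 km
S1 (13.1, 0.2): 19.5 km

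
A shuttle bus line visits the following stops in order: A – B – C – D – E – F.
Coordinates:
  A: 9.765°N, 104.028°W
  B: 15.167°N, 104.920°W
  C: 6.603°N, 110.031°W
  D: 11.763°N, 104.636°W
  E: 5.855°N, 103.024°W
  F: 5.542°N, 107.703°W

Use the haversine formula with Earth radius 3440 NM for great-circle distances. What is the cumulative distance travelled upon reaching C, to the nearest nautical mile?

Leg distances:
A→B: 328.5 NM  (cumulative 328.5 NM)
B→C: 595.8 NM  (cumulative 924.3 NM)
Cumulative distance at C ≈ 924 NM.

924 NM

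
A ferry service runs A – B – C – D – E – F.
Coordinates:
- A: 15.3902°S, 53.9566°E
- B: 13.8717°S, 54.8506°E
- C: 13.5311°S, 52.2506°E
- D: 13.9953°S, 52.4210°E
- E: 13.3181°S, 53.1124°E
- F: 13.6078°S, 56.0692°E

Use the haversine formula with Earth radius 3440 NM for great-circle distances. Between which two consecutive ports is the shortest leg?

C–D

Leg distances:
A→B: 104.9 NM
B→C: 153.0 NM
C→D: 29.6 NM
D→E: 57.3 NM
E→F: 173.5 NM
The shortest leg is C–D at 29.6 NM.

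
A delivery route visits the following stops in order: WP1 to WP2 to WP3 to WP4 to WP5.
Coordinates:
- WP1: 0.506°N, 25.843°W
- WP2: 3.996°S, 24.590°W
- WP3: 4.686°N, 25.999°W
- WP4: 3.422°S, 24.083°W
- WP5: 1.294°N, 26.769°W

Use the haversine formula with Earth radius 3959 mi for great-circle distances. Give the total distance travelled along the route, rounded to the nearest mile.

1881 mi

Leg distances:
WP1→WP2: 322.9 mi  (cumulative 322.9 mi)
WP2→WP3: 607.7 mi  (cumulative 930.6 mi)
WP3→WP4: 575.6 mi  (cumulative 1506.3 mi)
WP4→WP5: 375.0 mi  (cumulative 1881.2 mi)
Total route length ≈ 1881 mi.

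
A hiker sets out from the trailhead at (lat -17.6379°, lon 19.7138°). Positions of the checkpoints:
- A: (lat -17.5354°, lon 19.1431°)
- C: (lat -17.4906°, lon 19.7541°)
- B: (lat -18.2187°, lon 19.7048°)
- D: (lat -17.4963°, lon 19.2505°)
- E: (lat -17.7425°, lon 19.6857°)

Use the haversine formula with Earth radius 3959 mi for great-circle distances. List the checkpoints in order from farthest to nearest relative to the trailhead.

B, A, D, C, E

Distances from the trailhead:
B (lat -18.2187°, lon 19.7048°): 40.1 mi
A (lat -17.5354°, lon 19.1431°): 38.3 mi
D (lat -17.4963°, lon 19.2505°): 32.0 mi
C (lat -17.4906°, lon 19.7541°): 10.5 mi
E (lat -17.7425°, lon 19.6857°): 7.5 mi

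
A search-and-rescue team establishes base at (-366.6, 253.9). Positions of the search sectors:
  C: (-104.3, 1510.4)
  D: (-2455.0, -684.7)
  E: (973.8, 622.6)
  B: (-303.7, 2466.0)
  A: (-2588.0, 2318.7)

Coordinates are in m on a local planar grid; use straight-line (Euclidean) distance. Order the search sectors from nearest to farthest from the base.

C, E, B, D, A

Distance from the base at (-366.6, 253.9) to each:
C (-104.3, 1510.4): 1283.6 m
E (973.8, 622.6): 1390.2 m
B (-303.7, 2466.0): 2213.0 m
D (-2455.0, -684.7): 2289.6 m
A (-2588.0, 2318.7): 3032.8 m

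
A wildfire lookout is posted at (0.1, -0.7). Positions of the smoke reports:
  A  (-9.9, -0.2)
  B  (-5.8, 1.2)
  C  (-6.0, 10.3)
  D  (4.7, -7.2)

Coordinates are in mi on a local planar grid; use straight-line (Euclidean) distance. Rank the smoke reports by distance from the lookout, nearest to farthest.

Distance from the lookout at (0.1, -0.7) to each:
B (-5.8, 1.2): 6.2 mi
D (4.7, -7.2): 8.0 mi
A (-9.9, -0.2): 10.0 mi
C (-6.0, 10.3): 12.6 mi

B, D, A, C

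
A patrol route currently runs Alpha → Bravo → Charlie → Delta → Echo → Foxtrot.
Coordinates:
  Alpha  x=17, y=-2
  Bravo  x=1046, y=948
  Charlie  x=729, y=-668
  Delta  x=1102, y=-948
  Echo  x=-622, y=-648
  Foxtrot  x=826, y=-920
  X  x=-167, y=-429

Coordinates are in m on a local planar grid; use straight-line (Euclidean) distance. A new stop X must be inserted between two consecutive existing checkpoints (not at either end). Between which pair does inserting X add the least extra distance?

between Delta and Echo

Added distance for inserting X between each consecutive pair:
Alpha–Bravo: 899.6 m
Bravo–Charlie: 1115.6 m
Charlie–Delta: 1832.0 m
Delta–Echo: 126.1 m
Echo–Foxtrot: 139.4 m
Smallest added distance is 126.1 m, inserting between Delta and Echo.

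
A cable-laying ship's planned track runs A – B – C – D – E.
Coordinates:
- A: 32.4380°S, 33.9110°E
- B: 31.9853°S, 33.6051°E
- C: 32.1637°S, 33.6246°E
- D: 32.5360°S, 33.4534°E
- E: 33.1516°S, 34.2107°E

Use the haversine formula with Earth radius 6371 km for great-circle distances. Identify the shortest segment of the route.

B–C

Leg distances:
A→B: 58.0 km
B→C: 19.9 km
C→D: 44.4 km
D→E: 98.4 km
The shortest leg is B–C at 19.9 km.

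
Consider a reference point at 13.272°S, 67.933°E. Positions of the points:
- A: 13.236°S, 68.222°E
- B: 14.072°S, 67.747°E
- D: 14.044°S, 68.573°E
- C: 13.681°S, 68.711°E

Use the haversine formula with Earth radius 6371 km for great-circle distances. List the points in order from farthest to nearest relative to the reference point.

D, C, B, A

Distances from the reference point:
D 14.044°S, 68.573°E: 110.2 km
C 13.681°S, 68.711°E: 95.6 km
B 14.072°S, 67.747°E: 91.2 km
A 13.236°S, 68.222°E: 31.5 km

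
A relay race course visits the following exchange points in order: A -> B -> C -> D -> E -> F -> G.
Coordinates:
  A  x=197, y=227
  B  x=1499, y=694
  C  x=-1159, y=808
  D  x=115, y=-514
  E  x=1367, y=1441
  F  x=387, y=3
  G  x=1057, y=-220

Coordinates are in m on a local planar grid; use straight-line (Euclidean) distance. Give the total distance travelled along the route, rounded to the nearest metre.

Leg distances:
A→B: 1383.2 m  (cumulative 1383.2 m)
B→C: 2660.4 m  (cumulative 4043.7 m)
C→D: 1836.0 m  (cumulative 5879.6 m)
D→E: 2321.5 m  (cumulative 8201.2 m)
E→F: 1740.2 m  (cumulative 9941.3 m)
F→G: 706.1 m  (cumulative 10647.5 m)
Total route length ≈ 10647 m.

10647 m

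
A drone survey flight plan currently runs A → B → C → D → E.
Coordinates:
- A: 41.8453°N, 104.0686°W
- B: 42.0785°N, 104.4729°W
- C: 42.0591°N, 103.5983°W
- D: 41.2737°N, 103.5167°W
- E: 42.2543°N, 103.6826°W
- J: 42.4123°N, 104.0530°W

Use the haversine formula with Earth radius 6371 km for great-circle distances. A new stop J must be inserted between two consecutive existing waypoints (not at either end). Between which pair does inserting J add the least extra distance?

between B and C

Added distance for inserting J between each consecutive pair:
A–B: 71.5 km
B–C: 32.7 km
C–D: 100.8 km
D–E: 59.4 km
Smallest added distance is 32.7 km, inserting between B and C.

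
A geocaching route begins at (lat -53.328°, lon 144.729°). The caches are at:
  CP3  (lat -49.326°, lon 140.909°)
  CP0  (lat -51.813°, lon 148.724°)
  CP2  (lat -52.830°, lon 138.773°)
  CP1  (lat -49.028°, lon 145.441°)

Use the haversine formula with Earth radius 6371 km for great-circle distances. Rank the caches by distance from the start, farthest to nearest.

Distances from the start:
CP3 (lat -49.326°, lon 140.909°): 518.0 km
CP1 (lat -49.028°, lon 145.441°): 480.7 km
CP2 (lat -52.830°, lon 138.773°): 401.6 km
CP0 (lat -51.813°, lon 148.724°): 318.2 km

CP3, CP1, CP2, CP0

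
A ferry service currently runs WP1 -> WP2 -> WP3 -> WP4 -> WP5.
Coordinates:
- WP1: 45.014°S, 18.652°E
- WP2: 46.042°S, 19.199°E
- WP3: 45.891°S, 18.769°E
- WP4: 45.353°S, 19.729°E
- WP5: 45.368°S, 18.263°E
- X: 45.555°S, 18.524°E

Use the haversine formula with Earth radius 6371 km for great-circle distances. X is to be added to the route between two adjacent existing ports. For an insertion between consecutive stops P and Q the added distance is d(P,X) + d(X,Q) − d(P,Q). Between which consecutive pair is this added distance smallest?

between WP4 and WP5

Added distance for inserting X between each consecutive pair:
WP1–WP2: 14.3 km
WP2–WP3: 80.0 km
WP3–WP4: 42.9 km
WP4–WP5: 11.2 km
Smallest added distance is 11.2 km, inserting between WP4 and WP5.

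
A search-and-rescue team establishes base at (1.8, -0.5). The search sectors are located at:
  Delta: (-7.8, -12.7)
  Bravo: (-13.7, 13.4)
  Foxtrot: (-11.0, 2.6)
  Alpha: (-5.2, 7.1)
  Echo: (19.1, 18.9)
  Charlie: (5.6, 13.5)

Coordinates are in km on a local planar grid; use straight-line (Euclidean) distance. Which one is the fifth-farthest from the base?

Foxtrot

Distances from the base ((1.8, -0.5)):
Echo: 26.0 km
Bravo: 20.8 km
Delta: 15.5 km
Charlie: 14.5 km
Foxtrot: 13.2 km
Alpha: 10.3 km
The fifth-farthest is Foxtrot at 13.2 km.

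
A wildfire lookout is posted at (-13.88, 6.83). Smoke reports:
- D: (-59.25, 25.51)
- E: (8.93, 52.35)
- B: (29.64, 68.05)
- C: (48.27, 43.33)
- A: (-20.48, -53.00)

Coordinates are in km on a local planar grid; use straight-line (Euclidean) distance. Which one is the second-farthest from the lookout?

C

Distances from the lookout ((-13.88, 6.83)):
B: 75.1 km
C: 72.1 km
A: 60.2 km
E: 50.9 km
D: 49.1 km
The second-farthest is C at 72.1 km.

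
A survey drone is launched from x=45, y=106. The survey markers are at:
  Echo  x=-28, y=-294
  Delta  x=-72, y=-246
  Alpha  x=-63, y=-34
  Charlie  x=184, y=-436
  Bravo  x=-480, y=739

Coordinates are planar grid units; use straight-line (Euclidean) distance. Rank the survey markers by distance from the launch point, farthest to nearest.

Distance from the launch point at x=45, y=106 to each:
Bravo x=-480, y=739: 822.4
Charlie x=184, y=-436: 559.5
Echo x=-28, y=-294: 406.6
Delta x=-72, y=-246: 370.9
Alpha x=-63, y=-34: 176.8

Bravo, Charlie, Echo, Delta, Alpha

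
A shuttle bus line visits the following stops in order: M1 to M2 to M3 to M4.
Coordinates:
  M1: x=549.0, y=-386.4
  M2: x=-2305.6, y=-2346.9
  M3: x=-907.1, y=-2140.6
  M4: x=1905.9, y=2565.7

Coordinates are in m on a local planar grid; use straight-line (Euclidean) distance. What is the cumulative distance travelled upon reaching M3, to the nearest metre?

Leg distances:
M1→M2: 3463.0 m  (cumulative 3463.0 m)
M2→M3: 1413.6 m  (cumulative 4876.6 m)
Cumulative distance at M3 ≈ 4877 m.

4877 m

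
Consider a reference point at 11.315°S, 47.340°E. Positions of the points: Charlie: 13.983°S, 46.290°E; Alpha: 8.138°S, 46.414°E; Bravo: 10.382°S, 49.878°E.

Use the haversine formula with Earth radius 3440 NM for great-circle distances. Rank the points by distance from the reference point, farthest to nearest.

Distance from the reference point at 11.315°S, 47.340°E to each:
Alpha 8.138°S, 46.414°E: 198.5 NM
Charlie 13.983°S, 46.290°E: 171.6 NM
Bravo 10.382°S, 49.878°E: 159.8 NM

Alpha, Charlie, Bravo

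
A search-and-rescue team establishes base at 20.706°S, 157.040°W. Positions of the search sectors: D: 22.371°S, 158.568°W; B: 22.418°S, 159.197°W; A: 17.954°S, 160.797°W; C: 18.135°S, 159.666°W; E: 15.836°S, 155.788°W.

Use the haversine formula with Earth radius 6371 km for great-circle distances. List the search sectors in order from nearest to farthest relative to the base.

D, B, C, A, E

Computing each great-circle distance from 20.706°S, 157.040°W:
D 22.371°S, 158.568°W: 243.4 km
B 22.418°S, 159.197°W: 293.2 km
C 18.135°S, 159.666°W: 396.9 km
A 17.954°S, 160.797°W: 499.0 km
E 15.836°S, 155.788°W: 557.4 km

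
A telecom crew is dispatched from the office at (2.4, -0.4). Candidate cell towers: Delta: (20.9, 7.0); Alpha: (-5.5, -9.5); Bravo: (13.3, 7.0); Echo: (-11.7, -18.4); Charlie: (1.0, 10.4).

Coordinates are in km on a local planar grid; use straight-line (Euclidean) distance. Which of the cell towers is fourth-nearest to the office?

Distance to each, sorted:
Charlie: 10.9 km
Alpha: 12.1 km
Bravo: 13.2 km
Delta: 19.9 km
Echo: 22.9 km
The fourth-nearest is Delta at 19.9 km.

Delta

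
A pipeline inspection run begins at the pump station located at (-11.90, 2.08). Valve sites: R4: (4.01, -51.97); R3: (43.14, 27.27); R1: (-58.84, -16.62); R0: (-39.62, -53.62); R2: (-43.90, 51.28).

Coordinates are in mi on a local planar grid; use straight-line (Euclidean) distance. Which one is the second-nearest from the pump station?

R4

Distance to each, sorted:
R1: 50.5 mi
R4: 56.3 mi
R2: 58.7 mi
R3: 60.5 mi
R0: 62.2 mi
The second-nearest is R4 at 56.3 mi.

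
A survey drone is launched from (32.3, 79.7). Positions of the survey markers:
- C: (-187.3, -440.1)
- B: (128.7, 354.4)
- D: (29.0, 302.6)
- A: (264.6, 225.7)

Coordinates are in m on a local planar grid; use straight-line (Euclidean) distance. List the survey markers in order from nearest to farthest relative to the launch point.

Distance from the launch point at (32.3, 79.7) to each:
D (29.0, 302.6): 222.9 m
A (264.6, 225.7): 274.4 m
B (128.7, 354.4): 291.1 m
C (-187.3, -440.1): 564.3 m

D, A, B, C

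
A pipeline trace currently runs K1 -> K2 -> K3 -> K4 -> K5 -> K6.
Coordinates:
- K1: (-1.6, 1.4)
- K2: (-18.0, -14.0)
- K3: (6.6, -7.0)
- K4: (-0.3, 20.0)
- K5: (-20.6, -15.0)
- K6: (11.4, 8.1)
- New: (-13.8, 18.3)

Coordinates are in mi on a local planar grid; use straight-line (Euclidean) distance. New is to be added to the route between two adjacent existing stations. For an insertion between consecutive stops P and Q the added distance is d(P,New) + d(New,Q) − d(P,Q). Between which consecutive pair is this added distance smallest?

Added distance for inserting New between each consecutive pair:
K1–K2: 30.9 mi
K2–K3: 39.5 mi
K3–K4: 18.2 mi
K4–K5: 7.1 mi
K5–K6: 21.7 mi
Smallest added distance is 7.1 mi, inserting between K4 and K5.

between K4 and K5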